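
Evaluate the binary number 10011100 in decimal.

Sum of powers of 2 for each 1-bit:
2^2 + 2^3 + 2^4 + 2^7
= 4 + 8 + 16 + 128
= 156



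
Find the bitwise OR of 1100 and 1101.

OR: 1 when either bit is 1
  1100
| 1101
------
  1101
Decimal: 12 | 13 = 13



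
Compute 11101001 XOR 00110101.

XOR: 1 when bits differ
  11101001
^ 00110101
----------
  11011100
Decimal: 233 ^ 53 = 220



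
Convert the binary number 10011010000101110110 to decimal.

Sum of powers of 2 for each 1-bit:
2^1 + 2^2 + 2^4 + 2^5 + 2^6 + 2^8 + 2^13 + 2^15 + 2^16 + 2^19
= 2 + 4 + 16 + 32 + 64 + 256 + 8192 + 32768 + 65536 + 524288
= 631158



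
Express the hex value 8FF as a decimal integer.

Expand by place value (powers of 16):
Digit values: F = 15
8FF = 8 × 16^2 + 15 × 16^1 + 15 × 16^0
= 8 × 256 + 15 × 16 + 15 × 1
= 2048 + 240 + 15
= 2303



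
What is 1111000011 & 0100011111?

AND: 1 only when both bits are 1
  1111000011
& 0100011111
------------
  0100000011
Decimal: 963 & 287 = 259



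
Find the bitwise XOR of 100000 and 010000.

XOR: 1 when bits differ
  100000
^ 010000
--------
  110000
Decimal: 32 ^ 16 = 48



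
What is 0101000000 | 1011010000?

OR: 1 when either bit is 1
  0101000000
| 1011010000
------------
  1111010000
Decimal: 320 | 720 = 976



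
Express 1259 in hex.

Using repeated division by 16 (digits 10–15 are A–F):
1259 ÷ 16 = 78 remainder 11 (B)
78 ÷ 16 = 4 remainder 14 (E)
4 ÷ 16 = 0 remainder 4
Reading remainders bottom to top: 4EB



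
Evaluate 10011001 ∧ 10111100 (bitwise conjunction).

AND: 1 only when both bits are 1
  10011001
& 10111100
----------
  10011000
Decimal: 153 & 188 = 152



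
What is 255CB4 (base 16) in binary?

Convert each hex digit to 4 bits:
  2 = 0010
  5 = 0101
  5 = 0101
  C = 1100
  B = 1011
  4 = 0100
Concatenate: 001001010101110010110100



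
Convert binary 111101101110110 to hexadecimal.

Group into 4-bit nibbles from right:
  0111 = 7
  1011 = B
  0111 = 7
  0110 = 6
Result: 7B76



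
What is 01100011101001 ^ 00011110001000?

XOR: 1 when bits differ
  01100011101001
^ 00011110001000
----------------
  01111101100001
Decimal: 6377 ^ 1928 = 8033



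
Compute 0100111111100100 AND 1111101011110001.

AND: 1 only when both bits are 1
  0100111111100100
& 1111101011110001
------------------
  0100101011100000
Decimal: 20452 & 64241 = 19168



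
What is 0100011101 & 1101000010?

AND: 1 only when both bits are 1
  0100011101
& 1101000010
------------
  0100000000
Decimal: 285 & 834 = 256



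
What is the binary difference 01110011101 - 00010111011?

Method 1 - Direct subtraction (column by column from the right: bit − bit − borrow-in; if negative, add 2 and borrow 1 from the next column):
borrow: 00111000100
        01110011101
-       00010111011
-------------------
        01011100010

Method 2 - Add two's complement:
Two's complement of 00010111011: invert → 11101000100, add 1 → 11101000101
  01110011101
+ 11101000101
-------------
 101011100010  (end carry out of the top bit = 1)
Discarding the end carry: 01011100010
Decimal check:
  01110011101 = 512 + 256 + 128 + 16 + 8 + 4 + 1 = 925
  00010111011 = 128 + 32 + 16 + 8 + 2 + 1 = 187
  925 - 187 = 738, and 01011100010 = 512 + 128 + 64 + 32 + 2 = 738 ✓



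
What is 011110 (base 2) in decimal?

Sum of powers of 2 for each 1-bit:
2^1 + 2^2 + 2^3 + 2^4
= 2 + 4 + 8 + 16
= 30



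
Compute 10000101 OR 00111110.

OR: 1 when either bit is 1
  10000101
| 00111110
----------
  10111111
Decimal: 133 | 62 = 191



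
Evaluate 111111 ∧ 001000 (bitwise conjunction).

AND: 1 only when both bits are 1
  111111
& 001000
--------
  001000
Decimal: 63 & 8 = 8



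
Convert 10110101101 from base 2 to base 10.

Sum of powers of 2 for each 1-bit:
2^0 + 2^2 + 2^3 + 2^5 + 2^7 + 2^8 + 2^10
= 1 + 4 + 8 + 32 + 128 + 256 + 1024
= 1453



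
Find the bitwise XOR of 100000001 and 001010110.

XOR: 1 when bits differ
  100000001
^ 001010110
-----------
  101010111
Decimal: 257 ^ 86 = 343



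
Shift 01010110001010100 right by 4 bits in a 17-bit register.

Original: 01010110001010100 (decimal 44116)
Shift right by 4 positions
Drop the 4 low bits; fill with zeros on the left
Result: 00000101011000101 (decimal 2757)
Equivalent: 44116 >> 4 = 44116 ÷ 2^4 = 2757



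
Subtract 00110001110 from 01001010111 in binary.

Method 1 - Direct subtraction (column by column from the right: bit − bit − borrow-in; if negative, add 2 and borrow 1 from the next column):
borrow: 01100010000
        01001010111
-       00110001110
-------------------
        00011001001

Method 2 - Add two's complement:
Two's complement of 00110001110: invert → 11001110001, add 1 → 11001110010
  01001010111
+ 11001110010
-------------
 100011001001  (end carry out of the top bit = 1)
Discarding the end carry: 00011001001
Decimal check:
  01001010111 = 512 + 64 + 16 + 4 + 2 + 1 = 599
  00110001110 = 256 + 128 + 8 + 4 + 2 = 398
  599 - 398 = 201, and 00011001001 = 128 + 64 + 8 + 1 = 201 ✓



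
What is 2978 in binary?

Using repeated division by 2:
2978 ÷ 2 = 1489 remainder 0
1489 ÷ 2 = 744 remainder 1
744 ÷ 2 = 372 remainder 0
372 ÷ 2 = 186 remainder 0
186 ÷ 2 = 93 remainder 0
93 ÷ 2 = 46 remainder 1
46 ÷ 2 = 23 remainder 0
23 ÷ 2 = 11 remainder 1
11 ÷ 2 = 5 remainder 1
5 ÷ 2 = 2 remainder 1
2 ÷ 2 = 1 remainder 0
1 ÷ 2 = 0 remainder 1
Reading remainders bottom to top: 101110100010



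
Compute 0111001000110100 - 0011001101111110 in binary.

Method 1 - Direct subtraction (column by column from the right: bit − bit − borrow-in; if negative, add 2 and borrow 1 from the next column):
borrow: 0111111111111100
        0111001000110100
-       0011001101111110
------------------------
        0011111010110110

Method 2 - Add two's complement:
Two's complement of 0011001101111110: invert → 1100110010000001, add 1 → 1100110010000010
  0111001000110100
+ 1100110010000010
------------------
 10011111010110110  (end carry out of the top bit = 1)
Discarding the end carry: 0011111010110110
Decimal check:
  0111001000110100 = 16384 + 8192 + 4096 + 512 + 32 + 16 + 4 = 29236
  0011001101111110 = 8192 + 4096 + 512 + 256 + 64 + 32 + 16 + 8 + 4 + 2 = 13182
  29236 - 13182 = 16054, and 0011111010110110 = 8192 + 4096 + 2048 + 1024 + 512 + 128 + 32 + 16 + 4 + 2 = 16054 ✓



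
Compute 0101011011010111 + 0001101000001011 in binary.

Add column by column from the right: bit + bit + carry-in; write the sum mod 2, carry 1 when the sum is 2 or 3.
carry:  0011110000111110
        0101011011010111
+       0001101000001011
------------------------
       00111000011100010
(the carry out of the leftmost column, 0, becomes the leading bit)
Decimal check:
  0101011011010111 = 16384 + 4096 + 1024 + 512 + 128 + 64 + 16 + 4 + 2 + 1 = 22231
  0001101000001011 = 4096 + 2048 + 512 + 8 + 2 + 1 = 6667
  22231 + 6667 = 28898, and 00111000011100010 = 16384 + 8192 + 4096 + 128 + 64 + 32 + 2 = 28898 ✓



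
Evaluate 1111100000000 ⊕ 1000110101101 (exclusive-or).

XOR: 1 when bits differ
  1111100000000
^ 1000110101101
---------------
  0111010101101
Decimal: 7936 ^ 4525 = 3757



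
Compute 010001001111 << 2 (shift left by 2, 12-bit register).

Original: 010001001111 (decimal 1103)
Shift left by 2 positions
Append 2 zeros on the right and drop the 2 high bits that overflow the 12-bit width
Result: 000100111100 (decimal 316)
Equivalent: 1103 << 2 = 1103 × 2^2 = 4412, truncated to 12 bits = 316



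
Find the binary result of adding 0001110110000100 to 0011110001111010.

Add column by column from the right: bit + bit + carry-in; write the sum mod 2, carry 1 when the sum is 2 or 3.
carry:  0111100000000000
        0001110110000100
+       0011110001111010
------------------------
       00101100111111110
(the carry out of the leftmost column, 0, becomes the leading bit)
Decimal check:
  0001110110000100 = 4096 + 2048 + 1024 + 256 + 128 + 4 = 7556
  0011110001111010 = 8192 + 4096 + 2048 + 1024 + 64 + 32 + 16 + 8 + 2 = 15482
  7556 + 15482 = 23038, and 00101100111111110 = 16384 + 4096 + 2048 + 256 + 128 + 64 + 32 + 16 + 8 + 4 + 2 = 23038 ✓



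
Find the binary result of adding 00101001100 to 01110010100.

Add column by column from the right: bit + bit + carry-in; write the sum mod 2, carry 1 when the sum is 2 or 3.
carry:  11000111000
        00101001100
+       01110010100
-------------------
       010011100000
(the carry out of the leftmost column, 0, becomes the leading bit)
Decimal check:
  00101001100 = 256 + 64 + 8 + 4 = 332
  01110010100 = 512 + 256 + 128 + 16 + 4 = 916
  332 + 916 = 1248, and 010011100000 = 1024 + 128 + 64 + 32 = 1248 ✓



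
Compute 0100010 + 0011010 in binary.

Add column by column from the right: bit + bit + carry-in; write the sum mod 2, carry 1 when the sum is 2 or 3.
carry:  0000100
        0100010
+       0011010
---------------
       00111100
(the carry out of the leftmost column, 0, becomes the leading bit)
Decimal check:
  0100010 = 32 + 2 = 34
  0011010 = 16 + 8 + 2 = 26
  34 + 26 = 60, and 00111100 = 32 + 16 + 8 + 4 = 60 ✓



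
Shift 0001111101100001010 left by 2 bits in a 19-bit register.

Original: 0001111101100001010 (decimal 64266)
Shift left by 2 positions
Append 2 zeros on the right
Result: 0111110110000101000 (decimal 257064)
Equivalent: 64266 << 2 = 64266 × 2^2 = 257064



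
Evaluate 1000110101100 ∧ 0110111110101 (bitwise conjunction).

AND: 1 only when both bits are 1
  1000110101100
& 0110111110101
---------------
  0000110100100
Decimal: 4524 & 3573 = 420



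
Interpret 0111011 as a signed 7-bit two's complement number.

Binary: 0111011
Sign bit: 0 (non-negative)
Read directly as an unsigned value:
0111011 = 32 + 16 + 8 + 2 + 1 = 59
Value: 59



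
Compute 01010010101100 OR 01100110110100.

OR: 1 when either bit is 1
  01010010101100
| 01100110110100
----------------
  01110110111100
Decimal: 5292 | 6580 = 7612



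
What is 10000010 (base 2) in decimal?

Sum of powers of 2 for each 1-bit:
2^1 + 2^7
= 2 + 128
= 130



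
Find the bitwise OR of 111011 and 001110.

OR: 1 when either bit is 1
  111011
| 001110
--------
  111111
Decimal: 59 | 14 = 63



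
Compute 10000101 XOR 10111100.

XOR: 1 when bits differ
  10000101
^ 10111100
----------
  00111001
Decimal: 133 ^ 188 = 57



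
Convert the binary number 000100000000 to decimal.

Sum of powers of 2 for each 1-bit:
2^8
= 256
= 256



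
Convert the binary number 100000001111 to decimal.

Sum of powers of 2 for each 1-bit:
2^0 + 2^1 + 2^2 + 2^3 + 2^11
= 1 + 2 + 4 + 8 + 2048
= 2063



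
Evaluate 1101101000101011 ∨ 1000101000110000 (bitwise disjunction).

OR: 1 when either bit is 1
  1101101000101011
| 1000101000110000
------------------
  1101101000111011
Decimal: 55851 | 35376 = 55867



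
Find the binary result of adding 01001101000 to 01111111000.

Add column by column from the right: bit + bit + carry-in; write the sum mod 2, carry 1 when the sum is 2 or 3.
carry:  11111110000
        01001101000
+       01111111000
-------------------
       011001100000
(the carry out of the leftmost column, 0, becomes the leading bit)
Decimal check:
  01001101000 = 512 + 64 + 32 + 8 = 616
  01111111000 = 512 + 256 + 128 + 64 + 32 + 16 + 8 = 1016
  616 + 1016 = 1632, and 011001100000 = 1024 + 512 + 64 + 32 = 1632 ✓



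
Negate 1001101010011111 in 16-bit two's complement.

Original (sign bit 1, negative): 1001101010011111
Step 1 - Invert all bits: 0110010101100000
Step 2 - Add 1: 0110010101100001
Verification: 1001101010011111 + 0110010101100001 = 10000000000000000; discarding the end carry (carry out of the top bit) leaves the 16-bit value 0000000000000000, as required for x + (-x)



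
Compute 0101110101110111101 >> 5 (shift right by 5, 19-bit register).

Original: 0101110101110111101 (decimal 191421)
Shift right by 5 positions
Drop the 5 low bits; fill with zeros on the left
Result: 0000001011101011101 (decimal 5981)
Equivalent: 191421 >> 5 = 191421 ÷ 2^5 = 5981



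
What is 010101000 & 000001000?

AND: 1 only when both bits are 1
  010101000
& 000001000
-----------
  000001000
Decimal: 168 & 8 = 8



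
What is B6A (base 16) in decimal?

Expand by place value (powers of 16):
Digit values: B = 11, A = 10
B6A = 11 × 16^2 + 6 × 16^1 + 10 × 16^0
= 11 × 256 + 6 × 16 + 10 × 1
= 2816 + 96 + 10
= 2922



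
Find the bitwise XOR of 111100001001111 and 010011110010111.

XOR: 1 when bits differ
  111100001001111
^ 010011110010111
-----------------
  101111111011000
Decimal: 30799 ^ 10135 = 24536



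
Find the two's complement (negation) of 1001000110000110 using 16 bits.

Original (sign bit 1, negative): 1001000110000110
Step 1 - Invert all bits: 0110111001111001
Step 2 - Add 1: 0110111001111010
Verification: 1001000110000110 + 0110111001111010 = 10000000000000000; discarding the end carry (carry out of the top bit) leaves the 16-bit value 0000000000000000, as required for x + (-x)



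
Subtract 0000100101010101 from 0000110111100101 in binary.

Method 1 - Direct subtraction (column by column from the right: bit − bit − borrow-in; if negative, add 2 and borrow 1 from the next column):
borrow: 0000000000100000
        0000110111100101
-       0000100101010101
------------------------
        0000010010010000

Method 2 - Add two's complement:
Two's complement of 0000100101010101: invert → 1111011010101010, add 1 → 1111011010101011
  0000110111100101
+ 1111011010101011
------------------
 10000010010010000  (end carry out of the top bit = 1)
Discarding the end carry: 0000010010010000
Decimal check:
  0000110111100101 = 2048 + 1024 + 256 + 128 + 64 + 32 + 4 + 1 = 3557
  0000100101010101 = 2048 + 256 + 64 + 16 + 4 + 1 = 2389
  3557 - 2389 = 1168, and 0000010010010000 = 1024 + 128 + 16 = 1168 ✓



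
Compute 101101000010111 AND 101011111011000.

AND: 1 only when both bits are 1
  101101000010111
& 101011111011000
-----------------
  101001000010000
Decimal: 23063 & 22488 = 21008



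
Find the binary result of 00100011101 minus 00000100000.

Method 1 - Direct subtraction (column by column from the right: bit − bit − borrow-in; if negative, add 2 and borrow 1 from the next column):
borrow: 00111000000
        00100011101
-       00000100000
-------------------
        00011111101

Method 2 - Add two's complement:
Two's complement of 00000100000: invert → 11111011111, add 1 → 11111100000
  00100011101
+ 11111100000
-------------
 100011111101  (end carry out of the top bit = 1)
Discarding the end carry: 00011111101
Decimal check:
  00100011101 = 256 + 16 + 8 + 4 + 1 = 285
  00000100000 = 32
  285 - 32 = 253, and 00011111101 = 128 + 64 + 32 + 16 + 8 + 4 + 1 = 253 ✓



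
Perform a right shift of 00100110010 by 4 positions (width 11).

Original: 00100110010 (decimal 306)
Shift right by 4 positions
Drop the 4 low bits; fill with zeros on the left
Result: 00000010011 (decimal 19)
Equivalent: 306 >> 4 = 306 ÷ 2^4 = 19



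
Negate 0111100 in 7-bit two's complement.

Original: 0111100
Step 1 - Invert all bits: 1000011
Step 2 - Add 1: 1000100
Verification: 0111100 + 1000100 = 10000000; discarding the end carry (carry out of the top bit) leaves the 7-bit value 0000000, as required for x + (-x)



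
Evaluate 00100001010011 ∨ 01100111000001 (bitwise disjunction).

OR: 1 when either bit is 1
  00100001010011
| 01100111000001
----------------
  01100111010011
Decimal: 2131 | 6593 = 6611



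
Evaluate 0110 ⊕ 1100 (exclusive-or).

XOR: 1 when bits differ
  0110
^ 1100
------
  1010
Decimal: 6 ^ 12 = 10



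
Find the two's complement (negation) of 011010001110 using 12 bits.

Original: 011010001110
Step 1 - Invert all bits: 100101110001
Step 2 - Add 1: 100101110010
Verification: 011010001110 + 100101110010 = 1000000000000; discarding the end carry (carry out of the top bit) leaves the 12-bit value 000000000000, as required for x + (-x)



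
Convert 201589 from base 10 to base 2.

Using repeated division by 2:
201589 ÷ 2 = 100794 remainder 1
100794 ÷ 2 = 50397 remainder 0
50397 ÷ 2 = 25198 remainder 1
25198 ÷ 2 = 12599 remainder 0
12599 ÷ 2 = 6299 remainder 1
6299 ÷ 2 = 3149 remainder 1
3149 ÷ 2 = 1574 remainder 1
1574 ÷ 2 = 787 remainder 0
787 ÷ 2 = 393 remainder 1
393 ÷ 2 = 196 remainder 1
196 ÷ 2 = 98 remainder 0
98 ÷ 2 = 49 remainder 0
49 ÷ 2 = 24 remainder 1
24 ÷ 2 = 12 remainder 0
12 ÷ 2 = 6 remainder 0
6 ÷ 2 = 3 remainder 0
3 ÷ 2 = 1 remainder 1
1 ÷ 2 = 0 remainder 1
Reading remainders bottom to top: 110001001101110101



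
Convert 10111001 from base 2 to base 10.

Sum of powers of 2 for each 1-bit:
2^0 + 2^3 + 2^4 + 2^5 + 2^7
= 1 + 8 + 16 + 32 + 128
= 185



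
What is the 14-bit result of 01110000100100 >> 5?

Original: 01110000100100 (decimal 7204)
Shift right by 5 positions
Drop the 5 low bits; fill with zeros on the left
Result: 00000011100001 (decimal 225)
Equivalent: 7204 >> 5 = 7204 ÷ 2^5 = 225



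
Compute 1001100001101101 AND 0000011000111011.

AND: 1 only when both bits are 1
  1001100001101101
& 0000011000111011
------------------
  0000000000101001
Decimal: 39021 & 1595 = 41



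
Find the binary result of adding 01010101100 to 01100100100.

Add column by column from the right: bit + bit + carry-in; write the sum mod 2, carry 1 when the sum is 2 or 3.
carry:  10001011000
        01010101100
+       01100100100
-------------------
       010111010000
(the carry out of the leftmost column, 0, becomes the leading bit)
Decimal check:
  01010101100 = 512 + 128 + 32 + 8 + 4 = 684
  01100100100 = 512 + 256 + 32 + 4 = 804
  684 + 804 = 1488, and 010111010000 = 1024 + 256 + 128 + 64 + 16 = 1488 ✓



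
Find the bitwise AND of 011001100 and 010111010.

AND: 1 only when both bits are 1
  011001100
& 010111010
-----------
  010001000
Decimal: 204 & 186 = 136



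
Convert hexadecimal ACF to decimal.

Expand by place value (powers of 16):
Digit values: A = 10, C = 12, F = 15
ACF = 10 × 16^2 + 12 × 16^1 + 15 × 16^0
= 10 × 256 + 12 × 16 + 15 × 1
= 2560 + 192 + 15
= 2767



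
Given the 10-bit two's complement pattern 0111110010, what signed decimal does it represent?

Binary: 0111110010
Sign bit: 0 (non-negative)
Read directly as an unsigned value:
0111110010 = 256 + 128 + 64 + 32 + 16 + 2 = 498
Value: 498



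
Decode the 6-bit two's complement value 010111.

Binary: 010111
Sign bit: 0 (non-negative)
Read directly as an unsigned value:
010111 = 16 + 4 + 2 + 1 = 23
Value: 23



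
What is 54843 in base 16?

Using repeated division by 16 (digits 10–15 are A–F):
54843 ÷ 16 = 3427 remainder 11 (B)
3427 ÷ 16 = 214 remainder 3
214 ÷ 16 = 13 remainder 6
13 ÷ 16 = 0 remainder 13 (D)
Reading remainders bottom to top: D63B



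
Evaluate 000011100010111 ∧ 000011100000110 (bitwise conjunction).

AND: 1 only when both bits are 1
  000011100010111
& 000011100000110
-----------------
  000011100000110
Decimal: 1815 & 1798 = 1798



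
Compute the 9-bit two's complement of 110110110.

Original (sign bit 1, negative): 110110110
Step 1 - Invert all bits: 001001001
Step 2 - Add 1: 001001010
Verification: 110110110 + 001001010 = 1000000000; discarding the end carry (carry out of the top bit) leaves the 9-bit value 000000000, as required for x + (-x)



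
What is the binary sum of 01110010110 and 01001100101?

Add column by column from the right: bit + bit + carry-in; write the sum mod 2, carry 1 when the sum is 2 or 3.
carry:  10000001000
        01110010110
+       01001100101
-------------------
       010111111011
(the carry out of the leftmost column, 0, becomes the leading bit)
Decimal check:
  01110010110 = 512 + 256 + 128 + 16 + 4 + 2 = 918
  01001100101 = 512 + 64 + 32 + 4 + 1 = 613
  918 + 613 = 1531, and 010111111011 = 1024 + 256 + 128 + 64 + 32 + 16 + 8 + 2 + 1 = 1531 ✓



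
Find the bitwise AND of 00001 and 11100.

AND: 1 only when both bits are 1
  00001
& 11100
-------
  00000
Decimal: 1 & 28 = 0



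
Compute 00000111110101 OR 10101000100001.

OR: 1 when either bit is 1
  00000111110101
| 10101000100001
----------------
  10101111110101
Decimal: 501 | 10785 = 11253



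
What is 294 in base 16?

Using repeated division by 16 (digits 10–15 are A–F):
294 ÷ 16 = 18 remainder 6
18 ÷ 16 = 1 remainder 2
1 ÷ 16 = 0 remainder 1
Reading remainders bottom to top: 126



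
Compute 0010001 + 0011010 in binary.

Add column by column from the right: bit + bit + carry-in; write the sum mod 2, carry 1 when the sum is 2 or 3.
carry:  0100000
        0010001
+       0011010
---------------
       00101011
(the carry out of the leftmost column, 0, becomes the leading bit)
Decimal check:
  0010001 = 16 + 1 = 17
  0011010 = 16 + 8 + 2 = 26
  17 + 26 = 43, and 00101011 = 32 + 8 + 2 + 1 = 43 ✓



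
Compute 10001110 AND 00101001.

AND: 1 only when both bits are 1
  10001110
& 00101001
----------
  00001000
Decimal: 142 & 41 = 8



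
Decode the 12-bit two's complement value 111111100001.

Binary: 111111100001
Sign bit: 1 (negative)
Invert: 000000011110
Add 1:  000000011111
Magnitude: 000000011111 = 16 + 8 + 4 + 2 + 1 = 31
Value: -31



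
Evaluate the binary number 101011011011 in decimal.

Sum of powers of 2 for each 1-bit:
2^0 + 2^1 + 2^3 + 2^4 + 2^6 + 2^7 + 2^9 + 2^11
= 1 + 2 + 8 + 16 + 64 + 128 + 512 + 2048
= 2779



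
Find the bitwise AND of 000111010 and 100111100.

AND: 1 only when both bits are 1
  000111010
& 100111100
-----------
  000111000
Decimal: 58 & 316 = 56



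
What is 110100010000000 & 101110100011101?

AND: 1 only when both bits are 1
  110100010000000
& 101110100011101
-----------------
  100100000000000
Decimal: 26752 & 23837 = 18432



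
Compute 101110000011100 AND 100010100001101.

AND: 1 only when both bits are 1
  101110000011100
& 100010100001101
-----------------
  100010000001100
Decimal: 23580 & 17677 = 17420



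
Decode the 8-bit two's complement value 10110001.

Binary: 10110001
Sign bit: 1 (negative)
Invert: 01001110
Add 1:  01001111
Magnitude: 01001111 = 64 + 8 + 4 + 2 + 1 = 79
Value: -79



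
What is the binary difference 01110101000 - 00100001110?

Method 1 - Direct subtraction (column by column from the right: bit − bit − borrow-in; if negative, add 2 and borrow 1 from the next column):
borrow: 00000111100
        01110101000
-       00100001110
-------------------
        01010011010

Method 2 - Add two's complement:
Two's complement of 00100001110: invert → 11011110001, add 1 → 11011110010
  01110101000
+ 11011110010
-------------
 101010011010  (end carry out of the top bit = 1)
Discarding the end carry: 01010011010
Decimal check:
  01110101000 = 512 + 256 + 128 + 32 + 8 = 936
  00100001110 = 256 + 8 + 4 + 2 = 270
  936 - 270 = 666, and 01010011010 = 512 + 128 + 16 + 8 + 2 = 666 ✓



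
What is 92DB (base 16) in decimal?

Expand by place value (powers of 16):
Digit values: D = 13, B = 11
92DB = 9 × 16^3 + 2 × 16^2 + 13 × 16^1 + 11 × 16^0
= 9 × 4096 + 2 × 256 + 13 × 16 + 11 × 1
= 36864 + 512 + 208 + 11
= 37595



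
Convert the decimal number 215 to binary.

Using repeated division by 2:
215 ÷ 2 = 107 remainder 1
107 ÷ 2 = 53 remainder 1
53 ÷ 2 = 26 remainder 1
26 ÷ 2 = 13 remainder 0
13 ÷ 2 = 6 remainder 1
6 ÷ 2 = 3 remainder 0
3 ÷ 2 = 1 remainder 1
1 ÷ 2 = 0 remainder 1
Reading remainders bottom to top: 11010111



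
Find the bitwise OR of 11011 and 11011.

OR: 1 when either bit is 1
  11011
| 11011
-------
  11011
Decimal: 27 | 27 = 27



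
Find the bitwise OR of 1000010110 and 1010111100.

OR: 1 when either bit is 1
  1000010110
| 1010111100
------------
  1010111110
Decimal: 534 | 700 = 702



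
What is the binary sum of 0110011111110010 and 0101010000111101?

Add column by column from the right: bit + bit + carry-in; write the sum mod 2, carry 1 when the sum is 2 or 3.
carry:  1000111111100000
        0110011111110010
+       0101010000111101
------------------------
       01011110000101111
(the carry out of the leftmost column, 0, becomes the leading bit)
Decimal check:
  0110011111110010 = 16384 + 8192 + 1024 + 512 + 256 + 128 + 64 + 32 + 16 + 2 = 26610
  0101010000111101 = 16384 + 4096 + 1024 + 32 + 16 + 8 + 4 + 1 = 21565
  26610 + 21565 = 48175, and 01011110000101111 = 32768 + 8192 + 4096 + 2048 + 1024 + 32 + 8 + 4 + 2 + 1 = 48175 ✓



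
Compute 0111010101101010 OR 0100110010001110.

OR: 1 when either bit is 1
  0111010101101010
| 0100110010001110
------------------
  0111110111101110
Decimal: 30058 | 19598 = 32238



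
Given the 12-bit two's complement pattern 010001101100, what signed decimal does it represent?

Binary: 010001101100
Sign bit: 0 (non-negative)
Read directly as an unsigned value:
010001101100 = 1024 + 64 + 32 + 8 + 4 = 1132
Value: 1132



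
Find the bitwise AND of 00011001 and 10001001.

AND: 1 only when both bits are 1
  00011001
& 10001001
----------
  00001001
Decimal: 25 & 137 = 9



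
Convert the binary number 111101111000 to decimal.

Sum of powers of 2 for each 1-bit:
2^3 + 2^4 + 2^5 + 2^6 + 2^8 + 2^9 + 2^10 + 2^11
= 8 + 16 + 32 + 64 + 256 + 512 + 1024 + 2048
= 3960



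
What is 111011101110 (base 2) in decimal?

Sum of powers of 2 for each 1-bit:
2^1 + 2^2 + 2^3 + 2^5 + 2^6 + 2^7 + 2^9 + 2^10 + 2^11
= 2 + 4 + 8 + 32 + 64 + 128 + 512 + 1024 + 2048
= 3822



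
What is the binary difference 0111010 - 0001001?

Method 1 - Direct subtraction (column by column from the right: bit − bit − borrow-in; if negative, add 2 and borrow 1 from the next column):
borrow: 0000010
        0111010
-       0001001
---------------
        0110001

Method 2 - Add two's complement:
Two's complement of 0001001: invert → 1110110, add 1 → 1110111
  0111010
+ 1110111
---------
 10110001  (end carry out of the top bit = 1)
Discarding the end carry: 0110001
Decimal check:
  0111010 = 32 + 16 + 8 + 2 = 58
  0001001 = 8 + 1 = 9
  58 - 9 = 49, and 0110001 = 32 + 16 + 1 = 49 ✓



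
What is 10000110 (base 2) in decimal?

Sum of powers of 2 for each 1-bit:
2^1 + 2^2 + 2^7
= 2 + 4 + 128
= 134



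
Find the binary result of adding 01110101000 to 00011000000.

Add column by column from the right: bit + bit + carry-in; write the sum mod 2, carry 1 when the sum is 2 or 3.
carry:  11100000000
        01110101000
+       00011000000
-------------------
       010001101000
(the carry out of the leftmost column, 0, becomes the leading bit)
Decimal check:
  01110101000 = 512 + 256 + 128 + 32 + 8 = 936
  00011000000 = 128 + 64 = 192
  936 + 192 = 1128, and 010001101000 = 1024 + 64 + 32 + 8 = 1128 ✓



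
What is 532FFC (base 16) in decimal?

Expand by place value (powers of 16):
Digit values: F = 15, C = 12
532FFC = 5 × 16^5 + 3 × 16^4 + 2 × 16^3 + 15 × 16^2 + 15 × 16^1 + 12 × 16^0
= 5 × 1048576 + 3 × 65536 + 2 × 4096 + 15 × 256 + 15 × 16 + 12 × 1
= 5242880 + 196608 + 8192 + 3840 + 240 + 12
= 5451772



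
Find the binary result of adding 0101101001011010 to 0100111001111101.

Add column by column from the right: bit + bit + carry-in; write the sum mod 2, carry 1 when the sum is 2 or 3.
carry:  1011110011110000
        0101101001011010
+       0100111001111101
------------------------
       01010100011010111
(the carry out of the leftmost column, 0, becomes the leading bit)
Decimal check:
  0101101001011010 = 16384 + 4096 + 2048 + 512 + 64 + 16 + 8 + 2 = 23130
  0100111001111101 = 16384 + 2048 + 1024 + 512 + 64 + 32 + 16 + 8 + 4 + 1 = 20093
  23130 + 20093 = 43223, and 01010100011010111 = 32768 + 8192 + 2048 + 128 + 64 + 16 + 4 + 2 + 1 = 43223 ✓



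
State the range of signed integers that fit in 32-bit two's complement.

For 32-bit two's complement:
Minimum: -2^31 = -2147483648
Maximum: 2^31 - 1 = 2147483647



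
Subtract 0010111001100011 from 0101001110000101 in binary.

Method 1 - Direct subtraction (column by column from the right: bit − bit − borrow-in; if negative, add 2 and borrow 1 from the next column):
borrow: 0101100011000100
        0101001110000101
-       0010111001100011
------------------------
        0010010100100010

Method 2 - Add two's complement:
Two's complement of 0010111001100011: invert → 1101000110011100, add 1 → 1101000110011101
  0101001110000101
+ 1101000110011101
------------------
 10010010100100010  (end carry out of the top bit = 1)
Discarding the end carry: 0010010100100010
Decimal check:
  0101001110000101 = 16384 + 4096 + 512 + 256 + 128 + 4 + 1 = 21381
  0010111001100011 = 8192 + 2048 + 1024 + 512 + 64 + 32 + 2 + 1 = 11875
  21381 - 11875 = 9506, and 0010010100100010 = 8192 + 1024 + 256 + 32 + 2 = 9506 ✓



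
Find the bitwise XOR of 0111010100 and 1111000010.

XOR: 1 when bits differ
  0111010100
^ 1111000010
------------
  1000010110
Decimal: 468 ^ 962 = 534



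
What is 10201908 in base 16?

Using repeated division by 16 (digits 10–15 are A–F):
10201908 ÷ 16 = 637619 remainder 4
637619 ÷ 16 = 39851 remainder 3
39851 ÷ 16 = 2490 remainder 11 (B)
2490 ÷ 16 = 155 remainder 10 (A)
155 ÷ 16 = 9 remainder 11 (B)
9 ÷ 16 = 0 remainder 9
Reading remainders bottom to top: 9BAB34



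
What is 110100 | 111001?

OR: 1 when either bit is 1
  110100
| 111001
--------
  111101
Decimal: 52 | 57 = 61



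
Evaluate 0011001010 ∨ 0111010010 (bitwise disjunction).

OR: 1 when either bit is 1
  0011001010
| 0111010010
------------
  0111011010
Decimal: 202 | 466 = 474



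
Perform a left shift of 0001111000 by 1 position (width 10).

Original: 0001111000 (decimal 120)
Shift left by 1 position
Append 1 zero on the right
Result: 0011110000 (decimal 240)
Equivalent: 120 << 1 = 120 × 2^1 = 240



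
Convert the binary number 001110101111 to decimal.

Sum of powers of 2 for each 1-bit:
2^0 + 2^1 + 2^2 + 2^3 + 2^5 + 2^7 + 2^8 + 2^9
= 1 + 2 + 4 + 8 + 32 + 128 + 256 + 512
= 943



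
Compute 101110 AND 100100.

AND: 1 only when both bits are 1
  101110
& 100100
--------
  100100
Decimal: 46 & 36 = 36



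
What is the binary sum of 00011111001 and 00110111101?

Add column by column from the right: bit + bit + carry-in; write the sum mod 2, carry 1 when the sum is 2 or 3.
carry:  01111110010
        00011111001
+       00110111101
-------------------
       001010110110
(the carry out of the leftmost column, 0, becomes the leading bit)
Decimal check:
  00011111001 = 128 + 64 + 32 + 16 + 8 + 1 = 249
  00110111101 = 256 + 128 + 32 + 16 + 8 + 4 + 1 = 445
  249 + 445 = 694, and 001010110110 = 512 + 128 + 32 + 16 + 4 + 2 = 694 ✓



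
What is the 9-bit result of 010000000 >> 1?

Original: 010000000 (decimal 128)
Shift right by 1 position
Drop the 1 low bit; fill with zero on the left
Result: 001000000 (decimal 64)
Equivalent: 128 >> 1 = 128 ÷ 2^1 = 64



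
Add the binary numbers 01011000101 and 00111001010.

Add column by column from the right: bit + bit + carry-in; write the sum mod 2, carry 1 when the sum is 2 or 3.
carry:  11110000000
        01011000101
+       00111001010
-------------------
       010010001111
(the carry out of the leftmost column, 0, becomes the leading bit)
Decimal check:
  01011000101 = 512 + 128 + 64 + 4 + 1 = 709
  00111001010 = 256 + 128 + 64 + 8 + 2 = 458
  709 + 458 = 1167, and 010010001111 = 1024 + 128 + 8 + 4 + 2 + 1 = 1167 ✓



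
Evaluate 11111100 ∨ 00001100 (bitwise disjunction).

OR: 1 when either bit is 1
  11111100
| 00001100
----------
  11111100
Decimal: 252 | 12 = 252



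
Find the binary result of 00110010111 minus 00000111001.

Method 1 - Direct subtraction (column by column from the right: bit − bit − borrow-in; if negative, add 2 and borrow 1 from the next column):
borrow: 00011110000
        00110010111
-       00000111001
-------------------
        00101011110

Method 2 - Add two's complement:
Two's complement of 00000111001: invert → 11111000110, add 1 → 11111000111
  00110010111
+ 11111000111
-------------
 100101011110  (end carry out of the top bit = 1)
Discarding the end carry: 00101011110
Decimal check:
  00110010111 = 256 + 128 + 16 + 4 + 2 + 1 = 407
  00000111001 = 32 + 16 + 8 + 1 = 57
  407 - 57 = 350, and 00101011110 = 256 + 64 + 16 + 8 + 4 + 2 = 350 ✓



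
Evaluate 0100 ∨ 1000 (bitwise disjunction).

OR: 1 when either bit is 1
  0100
| 1000
------
  1100
Decimal: 4 | 8 = 12



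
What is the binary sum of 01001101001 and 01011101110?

Add column by column from the right: bit + bit + carry-in; write the sum mod 2, carry 1 when the sum is 2 or 3.
carry:  10111010000
        01001101001
+       01011101110
-------------------
       010101010111
(the carry out of the leftmost column, 0, becomes the leading bit)
Decimal check:
  01001101001 = 512 + 64 + 32 + 8 + 1 = 617
  01011101110 = 512 + 128 + 64 + 32 + 8 + 4 + 2 = 750
  617 + 750 = 1367, and 010101010111 = 1024 + 256 + 64 + 16 + 4 + 2 + 1 = 1367 ✓



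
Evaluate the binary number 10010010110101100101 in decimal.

Sum of powers of 2 for each 1-bit:
2^0 + 2^2 + 2^5 + 2^6 + 2^8 + 2^10 + 2^11 + 2^13 + 2^16 + 2^19
= 1 + 4 + 32 + 64 + 256 + 1024 + 2048 + 8192 + 65536 + 524288
= 601445



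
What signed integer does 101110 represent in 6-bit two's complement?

Binary: 101110
Sign bit: 1 (negative)
Invert: 010001
Add 1:  010010
Magnitude: 010010 = 16 + 2 = 18
Value: -18



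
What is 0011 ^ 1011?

XOR: 1 when bits differ
  0011
^ 1011
------
  1000
Decimal: 3 ^ 11 = 8



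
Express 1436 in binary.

Using repeated division by 2:
1436 ÷ 2 = 718 remainder 0
718 ÷ 2 = 359 remainder 0
359 ÷ 2 = 179 remainder 1
179 ÷ 2 = 89 remainder 1
89 ÷ 2 = 44 remainder 1
44 ÷ 2 = 22 remainder 0
22 ÷ 2 = 11 remainder 0
11 ÷ 2 = 5 remainder 1
5 ÷ 2 = 2 remainder 1
2 ÷ 2 = 1 remainder 0
1 ÷ 2 = 0 remainder 1
Reading remainders bottom to top: 10110011100



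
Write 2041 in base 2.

Using repeated division by 2:
2041 ÷ 2 = 1020 remainder 1
1020 ÷ 2 = 510 remainder 0
510 ÷ 2 = 255 remainder 0
255 ÷ 2 = 127 remainder 1
127 ÷ 2 = 63 remainder 1
63 ÷ 2 = 31 remainder 1
31 ÷ 2 = 15 remainder 1
15 ÷ 2 = 7 remainder 1
7 ÷ 2 = 3 remainder 1
3 ÷ 2 = 1 remainder 1
1 ÷ 2 = 0 remainder 1
Reading remainders bottom to top: 11111111001



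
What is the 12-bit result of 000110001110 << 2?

Original: 000110001110 (decimal 398)
Shift left by 2 positions
Append 2 zeros on the right
Result: 011000111000 (decimal 1592)
Equivalent: 398 << 2 = 398 × 2^2 = 1592



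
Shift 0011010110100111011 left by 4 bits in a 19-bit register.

Original: 0011010110100111011 (decimal 109883)
Shift left by 4 positions
Append 4 zeros on the right and drop the 4 high bits that overflow the 19-bit width
Result: 0101101001110110000 (decimal 185264)
Equivalent: 109883 << 4 = 109883 × 2^4 = 1758128, truncated to 19 bits = 185264



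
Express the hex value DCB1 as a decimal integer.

Expand by place value (powers of 16):
Digit values: D = 13, C = 12, B = 11
DCB1 = 13 × 16^3 + 12 × 16^2 + 11 × 16^1 + 1 × 16^0
= 13 × 4096 + 12 × 256 + 11 × 16 + 1 × 1
= 53248 + 3072 + 176 + 1
= 56497



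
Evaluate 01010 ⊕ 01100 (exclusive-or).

XOR: 1 when bits differ
  01010
^ 01100
-------
  00110
Decimal: 10 ^ 12 = 6



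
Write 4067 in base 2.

Using repeated division by 2:
4067 ÷ 2 = 2033 remainder 1
2033 ÷ 2 = 1016 remainder 1
1016 ÷ 2 = 508 remainder 0
508 ÷ 2 = 254 remainder 0
254 ÷ 2 = 127 remainder 0
127 ÷ 2 = 63 remainder 1
63 ÷ 2 = 31 remainder 1
31 ÷ 2 = 15 remainder 1
15 ÷ 2 = 7 remainder 1
7 ÷ 2 = 3 remainder 1
3 ÷ 2 = 1 remainder 1
1 ÷ 2 = 0 remainder 1
Reading remainders bottom to top: 111111100011



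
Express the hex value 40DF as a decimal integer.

Expand by place value (powers of 16):
Digit values: D = 13, F = 15
40DF = 4 × 16^3 + 0 × 16^2 + 13 × 16^1 + 15 × 16^0
= 4 × 4096 + 0 × 256 + 13 × 16 + 15 × 1
= 16384 + 0 + 208 + 15
= 16607



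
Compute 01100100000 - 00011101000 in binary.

Method 1 - Direct subtraction (column by column from the right: bit − bit − borrow-in; if negative, add 2 and borrow 1 from the next column):
borrow: 00111110000
        01100100000
-       00011101000
-------------------
        01000111000

Method 2 - Add two's complement:
Two's complement of 00011101000: invert → 11100010111, add 1 → 11100011000
  01100100000
+ 11100011000
-------------
 101000111000  (end carry out of the top bit = 1)
Discarding the end carry: 01000111000
Decimal check:
  01100100000 = 512 + 256 + 32 = 800
  00011101000 = 128 + 64 + 32 + 8 = 232
  800 - 232 = 568, and 01000111000 = 512 + 32 + 16 + 8 = 568 ✓



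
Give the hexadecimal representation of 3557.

Using repeated division by 16 (digits 10–15 are A–F):
3557 ÷ 16 = 222 remainder 5
222 ÷ 16 = 13 remainder 14 (E)
13 ÷ 16 = 0 remainder 13 (D)
Reading remainders bottom to top: DE5



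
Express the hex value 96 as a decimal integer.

Expand by place value (powers of 16):
96 = 9 × 16^1 + 6 × 16^0
= 9 × 16 + 6 × 1
= 144 + 6
= 150



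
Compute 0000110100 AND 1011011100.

AND: 1 only when both bits are 1
  0000110100
& 1011011100
------------
  0000010100
Decimal: 52 & 732 = 20



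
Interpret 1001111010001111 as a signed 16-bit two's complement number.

Binary: 1001111010001111
Sign bit: 1 (negative)
Invert: 0110000101110000
Add 1:  0110000101110001
Magnitude: 0110000101110001 = 16384 + 8192 + 256 + 64 + 32 + 16 + 1 = 24945
Value: -24945



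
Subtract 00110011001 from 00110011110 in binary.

Method 1 - Direct subtraction (column by column from the right: bit − bit − borrow-in; if negative, add 2 and borrow 1 from the next column):
borrow: 00000000010
        00110011110
-       00110011001
-------------------
        00000000101

Method 2 - Add two's complement:
Two's complement of 00110011001: invert → 11001100110, add 1 → 11001100111
  00110011110
+ 11001100111
-------------
 100000000101  (end carry out of the top bit = 1)
Discarding the end carry: 00000000101
Decimal check:
  00110011110 = 256 + 128 + 16 + 8 + 4 + 2 = 414
  00110011001 = 256 + 128 + 16 + 8 + 1 = 409
  414 - 409 = 5, and 00000000101 = 4 + 1 = 5 ✓



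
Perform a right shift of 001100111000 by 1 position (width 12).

Original: 001100111000 (decimal 824)
Shift right by 1 position
Drop the 1 low bit; fill with zero on the left
Result: 000110011100 (decimal 412)
Equivalent: 824 >> 1 = 824 ÷ 2^1 = 412



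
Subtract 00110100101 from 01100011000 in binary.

Method 1 - Direct subtraction (column by column from the right: bit − bit − borrow-in; if negative, add 2 and borrow 1 from the next column):
borrow: 01111001110
        01100011000
-       00110100101
-------------------
        00101110011

Method 2 - Add two's complement:
Two's complement of 00110100101: invert → 11001011010, add 1 → 11001011011
  01100011000
+ 11001011011
-------------
 100101110011  (end carry out of the top bit = 1)
Discarding the end carry: 00101110011
Decimal check:
  01100011000 = 512 + 256 + 16 + 8 = 792
  00110100101 = 256 + 128 + 32 + 4 + 1 = 421
  792 - 421 = 371, and 00101110011 = 256 + 64 + 32 + 16 + 2 + 1 = 371 ✓



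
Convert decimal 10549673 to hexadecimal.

Using repeated division by 16 (digits 10–15 are A–F):
10549673 ÷ 16 = 659354 remainder 9
659354 ÷ 16 = 41209 remainder 10 (A)
41209 ÷ 16 = 2575 remainder 9
2575 ÷ 16 = 160 remainder 15 (F)
160 ÷ 16 = 10 remainder 0
10 ÷ 16 = 0 remainder 10 (A)
Reading remainders bottom to top: A0F9A9



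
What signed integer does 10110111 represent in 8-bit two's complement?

Binary: 10110111
Sign bit: 1 (negative)
Invert: 01001000
Add 1:  01001001
Magnitude: 01001001 = 64 + 8 + 1 = 73
Value: -73



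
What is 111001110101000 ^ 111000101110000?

XOR: 1 when bits differ
  111001110101000
^ 111000101110000
-----------------
  000001011011000
Decimal: 29608 ^ 29040 = 728



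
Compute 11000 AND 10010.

AND: 1 only when both bits are 1
  11000
& 10010
-------
  10000
Decimal: 24 & 18 = 16

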